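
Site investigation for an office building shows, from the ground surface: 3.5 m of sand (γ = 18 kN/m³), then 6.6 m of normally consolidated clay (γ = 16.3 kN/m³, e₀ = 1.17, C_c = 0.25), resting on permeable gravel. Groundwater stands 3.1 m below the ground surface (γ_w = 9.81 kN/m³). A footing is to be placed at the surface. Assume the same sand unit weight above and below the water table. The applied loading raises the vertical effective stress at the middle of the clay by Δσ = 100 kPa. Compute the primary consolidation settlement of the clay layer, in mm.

Mid-depth of clay below the ground surface: z = 3.5 + 6.6/2 = 6.8 m.
Total vertical stress at mid-clay: σ_v = 18×3.5 + 16.3×3.3 = 116.79 kPa.
Pore pressure: u = 9.81×(6.8 − 3.1) = 36.297 kPa.
Initial effective stress: σ'_0 = σ_v − u = 116.79 − 36.297 = 80.493 kPa.
Final effective stress: σ'_f = σ'_0 + Δσ = 80.493 + 100 = 180.49 kPa.
Normally consolidated clay, so the full stress increment lies on the virgin compression line:
S_c = C_c·H/(1+e₀)·log₁₀(σ'_f/σ'_0) = 0.25×6.6/(1+1.17)×log₁₀(180.49/80.493)
    = 0.76037 × 0.3507 = 0.2667 m

S_c ≈ 267 mm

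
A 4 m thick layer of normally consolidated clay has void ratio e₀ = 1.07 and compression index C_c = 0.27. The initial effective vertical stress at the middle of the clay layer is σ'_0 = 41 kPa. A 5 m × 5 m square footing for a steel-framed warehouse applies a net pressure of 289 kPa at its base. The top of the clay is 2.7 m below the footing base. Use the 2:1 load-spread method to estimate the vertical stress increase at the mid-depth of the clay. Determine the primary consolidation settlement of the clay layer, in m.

S_c ≈ 0.239 m

Mid-depth of clay below the footing base: z = 2.7 + 4/2 = 4.7 m.
Stress increase at mid-clay by the 2:1 spreading method:
Δσ = qBL/((B+z)(L+z)) = 289×5×5/((5+4.7)(5+4.7)) = 76.788 kPa
Final effective stress: σ'_f = σ'_0 + Δσ = 41 + 76.788 = 117.79 kPa.
Normally consolidated clay, so the full stress increment lies on the virgin compression line:
S_c = C_c·H/(1+e₀)·log₁₀(σ'_f/σ'_0) = 0.27×4/(1+1.07)×log₁₀(117.79/41)
    = 0.52174 × 0.45832 = 0.2391 m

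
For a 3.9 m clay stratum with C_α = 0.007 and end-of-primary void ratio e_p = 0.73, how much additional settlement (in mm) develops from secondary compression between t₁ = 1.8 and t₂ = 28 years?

Secondary compression: S_s = C_α·H/(1+e_p)·log₁₀(t₂/t₁)
S_s = 0.007×3.9/(1+0.73)×log₁₀(28/1.8)
    = 0.01578 × 1.192 = 0.01881 m

S_s ≈ 18.8 mm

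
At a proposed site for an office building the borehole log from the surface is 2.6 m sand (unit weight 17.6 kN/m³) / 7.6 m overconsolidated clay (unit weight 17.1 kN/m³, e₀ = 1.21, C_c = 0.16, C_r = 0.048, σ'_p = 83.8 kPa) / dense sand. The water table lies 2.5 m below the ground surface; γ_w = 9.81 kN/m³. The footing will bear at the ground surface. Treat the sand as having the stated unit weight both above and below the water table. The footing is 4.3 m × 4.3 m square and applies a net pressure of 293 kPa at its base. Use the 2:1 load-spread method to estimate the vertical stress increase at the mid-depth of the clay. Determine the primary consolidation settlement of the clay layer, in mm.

S_c ≈ 95.8 mm

Mid-depth of clay below the ground surface: z = 2.6 + 7.6/2 = 6.4 m.
Total vertical stress at mid-clay: σ_v = 17.6×2.6 + 17.1×3.8 = 110.74 kPa.
Pore pressure: u = 9.81×(6.4 − 2.5) = 38.259 kPa.
Initial effective stress: σ'_0 = σ_v − u = 110.74 − 38.259 = 72.481 kPa.
Stress increase at mid-clay by the 2:1 spreading method:
Δσ = qBL/((B+z)(L+z)) = 293×4.3×4.3/((4.3+6.4)(4.3+6.4)) = 47.319 kPa
Final effective stress: σ'_f = 72.481 + 47.319 = 119.8 kPa.
σ'_f = 119.8 > σ'_p = 83.8 kPa, so the stress path crosses the preconsolidation pressure — recompression up to σ'_p, then virgin compression beyond:
S_c = H/(1+e₀)·[C_r·log₁₀(σ'_p/σ'_0) + C_c·log₁₀(σ'_f/σ'_p)]
    = 7.6/2.21 × [0.048×log₁₀(83.8/72.481) + 0.16×log₁₀(119.8/83.8)]
    = 3.4389 × [0.003025 + 0.024834] = 0.0958 m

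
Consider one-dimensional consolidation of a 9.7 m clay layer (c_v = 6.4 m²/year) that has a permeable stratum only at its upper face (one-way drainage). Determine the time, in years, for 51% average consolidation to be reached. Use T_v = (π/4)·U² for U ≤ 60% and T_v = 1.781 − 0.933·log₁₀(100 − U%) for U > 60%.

Drainage path length: H_d = H = 9.7 m (single drainage).
U ≤ 60%: T_v = (π/4)·U² = (π/4)×0.51² = 0.20428.
t = T_v·H_d²/c_v = 0.20428×9.7²/6.4 = 3.003 years.

t ≈ 3 years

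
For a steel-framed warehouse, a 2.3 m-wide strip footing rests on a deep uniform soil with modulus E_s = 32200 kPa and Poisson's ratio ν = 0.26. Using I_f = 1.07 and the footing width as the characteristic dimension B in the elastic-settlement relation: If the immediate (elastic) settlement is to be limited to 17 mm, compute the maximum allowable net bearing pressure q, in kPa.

S_e = q·B·(1−ν²)/E_s · I_f  ⇒  q = S_e·E_s / (B·(1−ν²)·I_f).
q = 0.017 × 32200 / (2.3 × 0.9324 × 1.07) = 238.6 kPa

q ≈ 239 kPa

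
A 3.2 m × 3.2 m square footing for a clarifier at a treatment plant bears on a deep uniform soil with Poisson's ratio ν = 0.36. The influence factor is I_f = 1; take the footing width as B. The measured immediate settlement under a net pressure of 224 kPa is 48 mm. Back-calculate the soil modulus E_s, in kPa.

S_e = q·B·(1−ν²)/E_s · I_f  ⇒  E_s = q·B·(1−ν²)·I_f / S_e.
E_s = 224 × 3.2 × 0.8704 × 1 / 0.048 = 13000 kPa

E_s ≈ 13000 kPa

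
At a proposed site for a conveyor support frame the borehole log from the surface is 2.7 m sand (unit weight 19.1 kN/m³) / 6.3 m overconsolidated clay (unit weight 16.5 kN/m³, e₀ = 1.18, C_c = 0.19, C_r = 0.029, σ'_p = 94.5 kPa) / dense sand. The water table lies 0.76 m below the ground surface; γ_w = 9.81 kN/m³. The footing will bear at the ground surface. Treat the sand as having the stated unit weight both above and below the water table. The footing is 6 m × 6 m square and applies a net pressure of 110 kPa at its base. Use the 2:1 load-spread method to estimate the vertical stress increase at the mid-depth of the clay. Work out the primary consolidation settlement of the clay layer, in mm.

S_c ≈ 15.4 mm

Mid-depth of clay below the ground surface: z = 2.7 + 6.3/2 = 5.85 m.
Total vertical stress at mid-clay: σ_v = 19.1×2.7 + 16.5×3.15 = 103.55 kPa.
Pore pressure: u = 9.81×(5.85 − 0.76) = 49.933 kPa.
Initial effective stress: σ'_0 = σ_v − u = 103.55 − 49.933 = 53.617 kPa.
Stress increase at mid-clay by the 2:1 spreading method:
Δσ = qBL/((B+z)(L+z)) = 110×6×6/((6+5.85)(6+5.85)) = 28.201 kPa
Final effective stress: σ'_f = 53.617 + 28.201 = 81.818 kPa.
σ'_f = 81.818 ≤ σ'_p = 94.5 kPa, so the clay remains overconsolidated and only the recompression index applies:
S_c = C_r·H/(1+e₀)·log₁₀(σ'_f/σ'_0) = 0.029×6.3/2.18×log₁₀(81.818/53.617)
    = 0.083807 × 0.18355 = 0.01538 m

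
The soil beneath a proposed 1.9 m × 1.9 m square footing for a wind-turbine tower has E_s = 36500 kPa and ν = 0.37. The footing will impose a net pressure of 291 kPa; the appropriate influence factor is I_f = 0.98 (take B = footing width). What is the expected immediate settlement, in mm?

S_e ≈ 12.8 mm

Immediate (elastic) settlement: S_e = q·B·(1−ν²)/E_s · I_f.
S_e = 291 × 1.9 × (1 − 0.37²) / 36500 × 0.98
    = 291 × 1.9 × 0.8631 / 36500 × 0.98
    = 0.01281 m = 12.81 mm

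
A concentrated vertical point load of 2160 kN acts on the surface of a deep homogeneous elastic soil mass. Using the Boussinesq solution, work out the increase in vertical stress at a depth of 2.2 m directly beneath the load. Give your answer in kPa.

Boussinesq vertical stress below a point load on an elastic half-space:
Δσ_z = 3P/(2πz²) · [1 + (r/z)²]^(−5/2)
r/z = 0/2.2 = 0; [1+(r/z)²]^(−5/2) = 1.
Δσ_z = 3×2160/(2π×2.2²) × 1 = 213.08 × 1 = 213.1 kPa

Δσ_z ≈ 213 kPa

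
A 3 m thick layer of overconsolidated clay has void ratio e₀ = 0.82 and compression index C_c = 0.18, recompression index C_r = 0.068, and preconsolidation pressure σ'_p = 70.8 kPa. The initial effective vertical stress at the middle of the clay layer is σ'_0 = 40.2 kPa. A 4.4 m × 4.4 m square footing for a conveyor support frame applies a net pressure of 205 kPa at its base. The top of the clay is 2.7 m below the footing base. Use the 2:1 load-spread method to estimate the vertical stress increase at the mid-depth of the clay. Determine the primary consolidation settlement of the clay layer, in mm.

Mid-depth of clay below the footing base: z = 2.7 + 3/2 = 4.2 m.
Stress increase at mid-clay by the 2:1 spreading method:
Δσ = qBL/((B+z)(L+z)) = 205×4.4×4.4/((4.4+4.2)(4.4+4.2)) = 53.661 kPa
Final effective stress: σ'_f = 40.2 + 53.661 = 93.861 kPa.
σ'_f = 93.861 > σ'_p = 70.8 kPa, so the stress path crosses the preconsolidation pressure — recompression up to σ'_p, then virgin compression beyond:
S_c = H/(1+e₀)·[C_r·log₁₀(σ'_p/σ'_0) + C_c·log₁₀(σ'_f/σ'_p)]
    = 3/1.82 × [0.068×log₁₀(70.8/40.2) + 0.18×log₁₀(93.861/70.8)]
    = 1.6484 × [0.016715 + 0.022041] = 0.06389 m

S_c ≈ 63.9 mm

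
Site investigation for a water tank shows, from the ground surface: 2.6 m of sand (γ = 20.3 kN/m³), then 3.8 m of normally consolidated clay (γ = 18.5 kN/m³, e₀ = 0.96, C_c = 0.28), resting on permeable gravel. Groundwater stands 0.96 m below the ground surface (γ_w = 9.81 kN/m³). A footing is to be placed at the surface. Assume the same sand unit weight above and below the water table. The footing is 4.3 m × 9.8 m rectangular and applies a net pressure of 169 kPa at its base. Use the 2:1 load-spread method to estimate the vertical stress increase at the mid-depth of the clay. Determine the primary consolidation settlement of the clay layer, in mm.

S_c ≈ 171 mm

Mid-depth of clay below the ground surface: z = 2.6 + 3.8/2 = 4.5 m.
Total vertical stress at mid-clay: σ_v = 20.3×2.6 + 18.5×1.9 = 87.93 kPa.
Pore pressure: u = 9.81×(4.5 − 0.96) = 34.727 kPa.
Initial effective stress: σ'_0 = σ_v − u = 87.93 − 34.727 = 53.203 kPa.
Stress increase at mid-clay by the 2:1 spreading method:
Δσ = qBL/((B+z)(L+z)) = 169×4.3×9.8/((4.3+4.5)(9.8+4.5)) = 56.593 kPa
Final effective stress: σ'_f = σ'_0 + Δσ = 53.203 + 56.593 = 109.8 kPa.
Normally consolidated clay, so the full stress increment lies on the virgin compression line:
S_c = C_c·H/(1+e₀)·log₁₀(σ'_f/σ'_0) = 0.28×3.8/(1+0.96)×log₁₀(109.8/53.203)
    = 0.54286 × 0.31467 = 0.1708 m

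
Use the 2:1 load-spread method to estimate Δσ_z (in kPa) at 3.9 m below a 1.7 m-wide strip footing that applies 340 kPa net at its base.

Δσ_z ≈ 103 kPa

By the 2:1 method the load spreads at 1 horizontal : 2 vertical, so at depth z the loaded area has grown by z in each plan dimension:
Δσ = qB/(B+z) = 340×1.7/(1.7+3.9) = 103.21 kPa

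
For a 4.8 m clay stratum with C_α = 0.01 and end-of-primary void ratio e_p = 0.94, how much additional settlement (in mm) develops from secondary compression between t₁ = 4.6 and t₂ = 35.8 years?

Secondary compression: S_s = C_α·H/(1+e_p)·log₁₀(t₂/t₁)
S_s = 0.01×4.8/(1+0.94)×log₁₀(35.8/4.6)
    = 0.02474 × 0.8911 = 0.02205 m

S_s ≈ 22 mm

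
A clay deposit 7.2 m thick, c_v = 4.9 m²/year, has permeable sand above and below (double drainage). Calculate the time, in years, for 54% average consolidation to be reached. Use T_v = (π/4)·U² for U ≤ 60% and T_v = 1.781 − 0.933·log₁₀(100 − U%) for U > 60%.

t ≈ 0.606 years

Drainage path length: H_d = H/2 = 3.6 m (double drainage).
U ≤ 60%: T_v = (π/4)·U² = (π/4)×0.54² = 0.22902.
t = T_v·H_d²/c_v = 0.22902×3.6²/4.9 = 0.6057 years.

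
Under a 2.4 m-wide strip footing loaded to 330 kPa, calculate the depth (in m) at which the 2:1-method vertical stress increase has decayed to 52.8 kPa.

2:1 spreading — at depth z the loaded area has grown by z in each plan dimension:
qB/(B+z) = Δσ_z ⇒ z = qB/Δσ_z − B = 330×2.4/52.8 − 2.4 = 12.6 m

z ≈ 12.6 m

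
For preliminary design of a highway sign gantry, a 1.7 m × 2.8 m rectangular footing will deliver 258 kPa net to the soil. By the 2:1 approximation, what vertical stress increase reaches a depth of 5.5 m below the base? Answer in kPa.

Δσ_z ≈ 20.6 kPa

By the 2:1 method the load spreads at 1 horizontal : 2 vertical, so at depth z the loaded area has grown by z in each plan dimension:
Δσ = qBL/((B+z)(L+z)) = 258×1.7×2.8/((1.7+5.5)(2.8+5.5)) = 20.55 kPa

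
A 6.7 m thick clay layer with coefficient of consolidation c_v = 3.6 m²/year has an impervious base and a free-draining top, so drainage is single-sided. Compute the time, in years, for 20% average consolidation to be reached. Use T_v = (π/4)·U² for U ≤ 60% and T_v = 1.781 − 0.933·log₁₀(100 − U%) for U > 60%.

Drainage path length: H_d = H = 6.7 m (single drainage).
U ≤ 60%: T_v = (π/4)·U² = (π/4)×0.2² = 0.031416.
t = T_v·H_d²/c_v = 0.031416×6.7²/3.6 = 0.3917 years.

t ≈ 0.392 years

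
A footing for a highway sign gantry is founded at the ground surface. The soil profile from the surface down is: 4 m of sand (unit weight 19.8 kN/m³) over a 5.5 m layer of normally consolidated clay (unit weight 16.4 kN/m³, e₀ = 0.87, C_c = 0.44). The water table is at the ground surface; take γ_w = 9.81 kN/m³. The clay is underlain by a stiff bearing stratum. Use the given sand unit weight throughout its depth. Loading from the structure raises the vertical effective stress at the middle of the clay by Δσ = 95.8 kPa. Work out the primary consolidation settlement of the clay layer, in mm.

Mid-depth of clay below the ground surface: z = 4 + 5.5/2 = 6.75 m.
Total vertical stress at mid-clay: σ_v = 19.8×4 + 16.4×2.75 = 124.3 kPa.
Pore pressure: u = 9.81×(6.75 − 0) = 66.218 kPa.
Initial effective stress: σ'_0 = σ_v − u = 124.3 − 66.218 = 58.082 kPa.
Final effective stress: σ'_f = σ'_0 + Δσ = 58.082 + 95.8 = 153.88 kPa.
Normally consolidated clay, so the full stress increment lies on the virgin compression line:
S_c = C_c·H/(1+e₀)·log₁₀(σ'_f/σ'_0) = 0.44×5.5/(1+0.87)×log₁₀(153.88/58.082)
    = 1.2941 × 0.42314 = 0.5476 m

S_c ≈ 548 mm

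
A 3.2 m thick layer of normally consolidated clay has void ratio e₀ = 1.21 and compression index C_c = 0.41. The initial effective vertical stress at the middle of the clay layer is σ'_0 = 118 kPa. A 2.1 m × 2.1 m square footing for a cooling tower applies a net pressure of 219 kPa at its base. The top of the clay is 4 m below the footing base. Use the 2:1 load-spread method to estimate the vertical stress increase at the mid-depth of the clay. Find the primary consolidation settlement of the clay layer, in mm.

Mid-depth of clay below the footing base: z = 4 + 3.2/2 = 5.6 m.
Stress increase at mid-clay by the 2:1 spreading method:
Δσ = qBL/((B+z)(L+z)) = 219×2.1×2.1/((2.1+5.6)(2.1+5.6)) = 16.289 kPa
Final effective stress: σ'_f = σ'_0 + Δσ = 118 + 16.289 = 134.29 kPa.
Normally consolidated clay, so the full stress increment lies on the virgin compression line:
S_c = C_c·H/(1+e₀)·log₁₀(σ'_f/σ'_0) = 0.41×3.2/(1+1.21)×log₁₀(134.29/118)
    = 0.59367 × 0.056162 = 0.03334 m

S_c ≈ 33.3 mm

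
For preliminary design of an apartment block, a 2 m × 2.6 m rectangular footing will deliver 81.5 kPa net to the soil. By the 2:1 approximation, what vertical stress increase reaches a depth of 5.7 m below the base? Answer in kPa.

Δσ_z ≈ 6.63 kPa

By the 2:1 method the load spreads at 1 horizontal : 2 vertical, so at depth z the loaded area has grown by z in each plan dimension:
Δσ = qBL/((B+z)(L+z)) = 81.5×2×2.6/((2+5.7)(2.6+5.7)) = 6.6312 kPa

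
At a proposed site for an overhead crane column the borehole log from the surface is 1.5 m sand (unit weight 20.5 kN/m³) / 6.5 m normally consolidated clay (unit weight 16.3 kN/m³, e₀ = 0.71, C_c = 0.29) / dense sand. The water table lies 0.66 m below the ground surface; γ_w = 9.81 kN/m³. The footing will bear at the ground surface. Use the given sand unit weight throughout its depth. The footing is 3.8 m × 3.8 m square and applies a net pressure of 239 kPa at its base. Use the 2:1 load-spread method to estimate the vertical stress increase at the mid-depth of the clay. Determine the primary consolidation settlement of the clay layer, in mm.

S_c ≈ 351 mm

Mid-depth of clay below the ground surface: z = 1.5 + 6.5/2 = 4.75 m.
Total vertical stress at mid-clay: σ_v = 20.5×1.5 + 16.3×3.25 = 83.725 kPa.
Pore pressure: u = 9.81×(4.75 − 0.66) = 40.123 kPa.
Initial effective stress: σ'_0 = σ_v − u = 83.725 − 40.123 = 43.602 kPa.
Stress increase at mid-clay by the 2:1 spreading method:
Δσ = qBL/((B+z)(L+z)) = 239×3.8×3.8/((3.8+4.75)(3.8+4.75)) = 47.21 kPa
Final effective stress: σ'_f = σ'_0 + Δσ = 43.602 + 47.21 = 90.812 kPa.
Normally consolidated clay, so the full stress increment lies on the virgin compression line:
S_c = C_c·H/(1+e₀)·log₁₀(σ'_f/σ'_0) = 0.29×6.5/(1+0.71)×log₁₀(90.812/43.602)
    = 1.1023 × 0.31864 = 0.3512 m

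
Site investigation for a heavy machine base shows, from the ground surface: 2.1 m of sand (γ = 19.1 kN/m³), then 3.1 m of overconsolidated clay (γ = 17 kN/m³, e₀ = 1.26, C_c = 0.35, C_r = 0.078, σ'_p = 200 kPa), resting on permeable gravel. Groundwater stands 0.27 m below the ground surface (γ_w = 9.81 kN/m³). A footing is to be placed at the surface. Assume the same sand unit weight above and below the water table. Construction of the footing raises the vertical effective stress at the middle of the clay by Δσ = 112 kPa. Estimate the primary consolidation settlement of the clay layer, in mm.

S_c ≈ 68.5 mm

Mid-depth of clay below the ground surface: z = 2.1 + 3.1/2 = 3.65 m.
Total vertical stress at mid-clay: σ_v = 19.1×2.1 + 17×1.55 = 66.46 kPa.
Pore pressure: u = 9.81×(3.65 − 0.27) = 33.158 kPa.
Initial effective stress: σ'_0 = σ_v − u = 66.46 − 33.158 = 33.302 kPa.
Final effective stress: σ'_f = 33.302 + 112 = 145.3 kPa.
σ'_f = 145.3 ≤ σ'_p = 200 kPa, so the clay remains overconsolidated and only the recompression index applies:
S_c = C_r·H/(1+e₀)·log₁₀(σ'_f/σ'_0) = 0.078×3.1/2.26×log₁₀(145.3/33.302)
    = 0.10699 × 0.6398 = 0.06845 m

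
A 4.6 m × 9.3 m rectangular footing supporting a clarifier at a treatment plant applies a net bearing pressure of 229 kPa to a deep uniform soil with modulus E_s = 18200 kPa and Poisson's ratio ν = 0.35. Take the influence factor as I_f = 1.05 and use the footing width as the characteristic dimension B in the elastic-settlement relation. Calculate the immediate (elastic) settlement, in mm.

S_e ≈ 53.3 mm

Immediate (elastic) settlement: S_e = q·B·(1−ν²)/E_s · I_f.
S_e = 229 × 4.6 × (1 − 0.35²) / 18200 × 1.05
    = 229 × 4.6 × 0.8775 / 18200 × 1.05
    = 0.05333 m = 53.33 mm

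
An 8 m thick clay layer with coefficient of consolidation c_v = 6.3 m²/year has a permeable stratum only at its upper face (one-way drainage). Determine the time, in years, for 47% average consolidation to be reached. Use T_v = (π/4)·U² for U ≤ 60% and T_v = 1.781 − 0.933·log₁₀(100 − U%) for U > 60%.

Drainage path length: H_d = H = 8 m (single drainage).
U ≤ 60%: T_v = (π/4)·U² = (π/4)×0.47² = 0.17349.
t = T_v·H_d²/c_v = 0.17349×8²/6.3 = 1.762 years.

t ≈ 1.76 years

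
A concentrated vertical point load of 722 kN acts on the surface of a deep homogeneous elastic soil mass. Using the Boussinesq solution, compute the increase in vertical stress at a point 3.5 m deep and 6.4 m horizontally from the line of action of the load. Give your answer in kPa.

Δσ_z ≈ 0.716 kPa

Boussinesq vertical stress below a point load on an elastic half-space:
Δσ_z = 3P/(2πz²) · [1 + (r/z)²]^(−5/2)
r/z = 6.4/3.5 = 1.8286; [1+(r/z)²]^(−5/2) = 0.025431.
Δσ_z = 3×722/(2π×3.5²) × 0.025431 = 28.141 × 0.025431 = 0.7157 kPa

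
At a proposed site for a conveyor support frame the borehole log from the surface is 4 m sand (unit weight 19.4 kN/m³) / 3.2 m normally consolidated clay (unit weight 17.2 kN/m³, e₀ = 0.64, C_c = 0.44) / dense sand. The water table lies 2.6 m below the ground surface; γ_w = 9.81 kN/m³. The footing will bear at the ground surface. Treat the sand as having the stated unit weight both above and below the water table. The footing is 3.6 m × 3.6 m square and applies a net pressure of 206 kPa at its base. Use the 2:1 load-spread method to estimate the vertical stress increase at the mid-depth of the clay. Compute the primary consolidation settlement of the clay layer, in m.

S_c ≈ 0.13 m

Mid-depth of clay below the ground surface: z = 4 + 3.2/2 = 5.6 m.
Total vertical stress at mid-clay: σ_v = 19.4×4 + 17.2×1.6 = 105.12 kPa.
Pore pressure: u = 9.81×(5.6 − 2.6) = 29.43 kPa.
Initial effective stress: σ'_0 = σ_v − u = 105.12 − 29.43 = 75.69 kPa.
Stress increase at mid-clay by the 2:1 spreading method:
Δσ = qBL/((B+z)(L+z)) = 206×3.6×3.6/((3.6+5.6)(3.6+5.6)) = 31.543 kPa
Final effective stress: σ'_f = σ'_0 + Δσ = 75.69 + 31.543 = 107.23 kPa.
Normally consolidated clay, so the full stress increment lies on the virgin compression line:
S_c = C_c·H/(1+e₀)·log₁₀(σ'_f/σ'_0) = 0.44×3.2/(1+0.64)×log₁₀(107.23/75.69)
    = 0.85854 × 0.15128 = 0.1299 m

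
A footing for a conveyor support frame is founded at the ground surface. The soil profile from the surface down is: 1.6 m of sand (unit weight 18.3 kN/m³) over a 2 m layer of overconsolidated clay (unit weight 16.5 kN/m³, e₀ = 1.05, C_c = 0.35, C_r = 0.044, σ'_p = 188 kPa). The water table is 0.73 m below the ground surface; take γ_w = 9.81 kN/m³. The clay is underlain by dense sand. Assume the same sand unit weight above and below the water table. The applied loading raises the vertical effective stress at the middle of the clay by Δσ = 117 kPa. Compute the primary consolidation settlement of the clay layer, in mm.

Mid-depth of clay below the ground surface: z = 1.6 + 2/2 = 2.6 m.
Total vertical stress at mid-clay: σ_v = 18.3×1.6 + 16.5×1 = 45.78 kPa.
Pore pressure: u = 9.81×(2.6 − 0.73) = 18.345 kPa.
Initial effective stress: σ'_0 = σ_v − u = 45.78 − 18.345 = 27.435 kPa.
Final effective stress: σ'_f = 27.435 + 117 = 144.44 kPa.
σ'_f = 144.44 ≤ σ'_p = 188 kPa, so the clay remains overconsolidated and only the recompression index applies:
S_c = C_r·H/(1+e₀)·log₁₀(σ'_f/σ'_0) = 0.044×2/2.05×log₁₀(144.44/27.435)
    = 0.042927 × 0.72138 = 0.03097 m

S_c ≈ 31 mm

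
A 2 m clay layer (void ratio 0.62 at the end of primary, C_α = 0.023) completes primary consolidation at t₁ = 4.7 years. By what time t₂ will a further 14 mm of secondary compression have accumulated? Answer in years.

S_s = C_α·H/(1+e_p)·log₁₀(t₂/t₁) ⇒ log₁₀(t₂/t₁) = S_s·(1+e_p)/(C_α·H).
log₁₀(t₂/t₁) = 0.014 × (1+0.62) / (0.023×2) = 0.493
t₂ = t₁ × 10^0.493 = 4.7 × 3.112 = 14.63 years

t₂ ≈ 14.6 years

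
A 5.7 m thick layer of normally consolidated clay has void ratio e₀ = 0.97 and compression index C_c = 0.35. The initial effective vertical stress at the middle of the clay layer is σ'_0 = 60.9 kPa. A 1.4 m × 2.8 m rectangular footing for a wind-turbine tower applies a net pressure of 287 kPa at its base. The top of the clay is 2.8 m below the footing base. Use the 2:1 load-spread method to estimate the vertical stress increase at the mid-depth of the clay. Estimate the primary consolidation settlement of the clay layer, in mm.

Mid-depth of clay below the footing base: z = 2.8 + 5.7/2 = 5.65 m.
Stress increase at mid-clay by the 2:1 spreading method:
Δσ = qBL/((B+z)(L+z)) = 287×1.4×2.8/((1.4+5.65)(2.8+5.65)) = 18.885 kPa
Final effective stress: σ'_f = σ'_0 + Δσ = 60.9 + 18.885 = 79.785 kPa.
Normally consolidated clay, so the full stress increment lies on the virgin compression line:
S_c = C_c·H/(1+e₀)·log₁₀(σ'_f/σ'_0) = 0.35×5.7/(1+0.97)×log₁₀(79.785/60.9)
    = 1.0127 × 0.1173 = 0.1188 m

S_c ≈ 119 mm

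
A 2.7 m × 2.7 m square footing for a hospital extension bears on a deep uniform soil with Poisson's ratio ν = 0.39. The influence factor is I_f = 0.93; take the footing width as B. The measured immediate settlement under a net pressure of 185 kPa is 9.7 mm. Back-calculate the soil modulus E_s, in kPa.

E_s ≈ 40600 kPa

S_e = q·B·(1−ν²)/E_s · I_f  ⇒  E_s = q·B·(1−ν²)·I_f / S_e.
E_s = 185 × 2.7 × 0.8479 × 0.93 / 0.0097 = 40610 kPa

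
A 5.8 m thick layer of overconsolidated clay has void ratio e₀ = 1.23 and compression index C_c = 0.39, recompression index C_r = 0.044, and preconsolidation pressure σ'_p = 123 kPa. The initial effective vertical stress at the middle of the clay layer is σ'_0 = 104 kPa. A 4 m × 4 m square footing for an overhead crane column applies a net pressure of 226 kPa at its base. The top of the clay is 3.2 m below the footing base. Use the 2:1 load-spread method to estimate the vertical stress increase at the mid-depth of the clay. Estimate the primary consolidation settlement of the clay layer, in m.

Mid-depth of clay below the footing base: z = 3.2 + 5.8/2 = 6.1 m.
Stress increase at mid-clay by the 2:1 spreading method:
Δσ = qBL/((B+z)(L+z)) = 226×4×4/((4+6.1)(4+6.1)) = 35.448 kPa
Final effective stress: σ'_f = 104 + 35.448 = 139.45 kPa.
σ'_f = 139.45 > σ'_p = 123 kPa, so the stress path crosses the preconsolidation pressure — recompression up to σ'_p, then virgin compression beyond:
S_c = H/(1+e₀)·[C_r·log₁₀(σ'_p/σ'_0) + C_c·log₁₀(σ'_f/σ'_p)]
    = 5.8/2.23 × [0.044×log₁₀(123/104) + 0.39×log₁₀(139.45/123)]
    = 2.6009 × [0.0032064 + 0.02126] = 0.06363 m

S_c ≈ 0.0636 m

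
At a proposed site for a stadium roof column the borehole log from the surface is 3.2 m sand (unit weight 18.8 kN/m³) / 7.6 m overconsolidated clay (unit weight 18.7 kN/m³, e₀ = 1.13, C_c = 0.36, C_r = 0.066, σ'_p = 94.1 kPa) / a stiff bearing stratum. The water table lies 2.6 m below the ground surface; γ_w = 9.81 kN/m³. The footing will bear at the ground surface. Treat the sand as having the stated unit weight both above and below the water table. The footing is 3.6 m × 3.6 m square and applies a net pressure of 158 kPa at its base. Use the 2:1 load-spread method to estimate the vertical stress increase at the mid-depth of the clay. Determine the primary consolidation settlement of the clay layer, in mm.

S_c ≈ 74.7 mm

Mid-depth of clay below the ground surface: z = 3.2 + 7.6/2 = 7 m.
Total vertical stress at mid-clay: σ_v = 18.8×3.2 + 18.7×3.8 = 131.22 kPa.
Pore pressure: u = 9.81×(7 − 2.6) = 43.164 kPa.
Initial effective stress: σ'_0 = σ_v − u = 131.22 − 43.164 = 88.056 kPa.
Stress increase at mid-clay by the 2:1 spreading method:
Δσ = qBL/((B+z)(L+z)) = 158×3.6×3.6/((3.6+7)(3.6+7)) = 18.224 kPa
Final effective stress: σ'_f = 88.056 + 18.224 = 106.28 kPa.
σ'_f = 106.28 > σ'_p = 94.1 kPa, so the stress path crosses the preconsolidation pressure — recompression up to σ'_p, then virgin compression beyond:
S_c = H/(1+e₀)·[C_r·log₁₀(σ'_p/σ'_0) + C_c·log₁₀(σ'_f/σ'_p)]
    = 7.6/2.13 × [0.066×log₁₀(94.1/88.056) + 0.36×log₁₀(106.28/94.1)]
    = 3.5681 × [0.0019028 + 0.01903] = 0.07469 m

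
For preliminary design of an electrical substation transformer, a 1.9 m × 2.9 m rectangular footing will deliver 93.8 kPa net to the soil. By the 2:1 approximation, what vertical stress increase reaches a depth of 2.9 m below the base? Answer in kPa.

Δσ_z ≈ 18.6 kPa

By the 2:1 method the load spreads at 1 horizontal : 2 vertical, so at depth z the loaded area has grown by z in each plan dimension:
Δσ = qBL/((B+z)(L+z)) = 93.8×1.9×2.9/((1.9+2.9)(2.9+2.9)) = 18.565 kPa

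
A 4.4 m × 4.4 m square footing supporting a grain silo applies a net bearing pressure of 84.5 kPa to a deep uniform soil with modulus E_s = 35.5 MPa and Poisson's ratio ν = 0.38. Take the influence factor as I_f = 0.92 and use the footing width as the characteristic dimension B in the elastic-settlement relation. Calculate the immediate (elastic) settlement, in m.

S_e ≈ 0.00824 m

Immediate (elastic) settlement: S_e = q·B·(1−ν²)/E_s · I_f.
E_s = 35.5 MPa = 35500 kPa.
S_e = 84.5 × 4.4 × (1 − 0.38²) / 35500 × 0.92
    = 84.5 × 4.4 × 0.8556 / 35500 × 0.92
    = 0.008244 m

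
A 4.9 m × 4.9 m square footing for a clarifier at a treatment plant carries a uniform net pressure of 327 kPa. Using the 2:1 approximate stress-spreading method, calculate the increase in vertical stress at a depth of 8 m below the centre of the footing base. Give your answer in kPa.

Δσ_z ≈ 47.2 kPa

By the 2:1 method the load spreads at 1 horizontal : 2 vertical, so at depth z the loaded area has grown by z in each plan dimension:
Δσ = qBL/((B+z)(L+z)) = 327×4.9×4.9/((4.9+8)(4.9+8)) = 47.18 kPa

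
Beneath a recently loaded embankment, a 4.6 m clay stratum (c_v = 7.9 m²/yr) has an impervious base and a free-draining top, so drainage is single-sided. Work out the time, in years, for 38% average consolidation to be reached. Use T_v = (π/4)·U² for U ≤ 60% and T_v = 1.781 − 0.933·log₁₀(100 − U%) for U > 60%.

t ≈ 0.304 years

Drainage path length: H_d = H = 4.6 m (single drainage).
U ≤ 60%: T_v = (π/4)·U² = (π/4)×0.38² = 0.11341.
t = T_v·H_d²/c_v = 0.11341×4.6²/7.9 = 0.3038 years.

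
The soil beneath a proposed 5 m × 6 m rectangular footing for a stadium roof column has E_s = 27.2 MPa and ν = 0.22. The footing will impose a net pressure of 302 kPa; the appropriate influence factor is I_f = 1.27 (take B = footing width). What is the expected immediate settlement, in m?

S_e ≈ 0.0671 m

Immediate (elastic) settlement: S_e = q·B·(1−ν²)/E_s · I_f.
E_s = 27.2 MPa = 27200 kPa.
S_e = 302 × 5 × (1 − 0.22²) / 27200 × 1.27
    = 302 × 5 × 0.9516 / 27200 × 1.27
    = 0.06709 m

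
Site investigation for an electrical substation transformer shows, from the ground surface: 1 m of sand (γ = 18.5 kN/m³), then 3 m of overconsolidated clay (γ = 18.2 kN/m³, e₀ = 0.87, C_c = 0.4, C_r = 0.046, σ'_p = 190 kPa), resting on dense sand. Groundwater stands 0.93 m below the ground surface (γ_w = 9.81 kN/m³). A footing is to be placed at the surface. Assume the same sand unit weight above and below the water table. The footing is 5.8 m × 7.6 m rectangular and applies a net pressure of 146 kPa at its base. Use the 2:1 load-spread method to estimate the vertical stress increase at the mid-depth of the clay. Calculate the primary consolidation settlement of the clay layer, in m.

S_c ≈ 0.0404 m

Mid-depth of clay below the ground surface: z = 1 + 3/2 = 2.5 m.
Total vertical stress at mid-clay: σ_v = 18.5×1 + 18.2×1.5 = 45.8 kPa.
Pore pressure: u = 9.81×(2.5 − 0.93) = 15.402 kPa.
Initial effective stress: σ'_0 = σ_v − u = 45.8 − 15.402 = 30.398 kPa.
Stress increase at mid-clay by the 2:1 spreading method:
Δσ = qBL/((B+z)(L+z)) = 146×5.8×7.6/((5.8+2.5)(7.6+2.5)) = 76.771 kPa
Final effective stress: σ'_f = 30.398 + 76.771 = 107.17 kPa.
σ'_f = 107.17 ≤ σ'_p = 190 kPa, so the clay remains overconsolidated and only the recompression index applies:
S_c = C_r·H/(1+e₀)·log₁₀(σ'_f/σ'_0) = 0.046×3/1.87×log₁₀(107.17/30.398)
    = 0.073798 × 0.54723 = 0.04038 m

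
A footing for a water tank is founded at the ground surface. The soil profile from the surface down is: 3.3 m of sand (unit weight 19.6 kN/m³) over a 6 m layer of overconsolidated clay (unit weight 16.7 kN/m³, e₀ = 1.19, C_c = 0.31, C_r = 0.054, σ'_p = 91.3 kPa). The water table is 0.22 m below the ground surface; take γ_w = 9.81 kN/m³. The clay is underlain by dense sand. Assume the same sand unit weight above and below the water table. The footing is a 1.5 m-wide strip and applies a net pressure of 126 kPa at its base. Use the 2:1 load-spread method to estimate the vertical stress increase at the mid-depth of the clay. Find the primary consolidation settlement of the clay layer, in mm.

Mid-depth of clay below the ground surface: z = 3.3 + 6/2 = 6.3 m.
Total vertical stress at mid-clay: σ_v = 19.6×3.3 + 16.7×3 = 114.78 kPa.
Pore pressure: u = 9.81×(6.3 − 0.22) = 59.645 kPa.
Initial effective stress: σ'_0 = σ_v − u = 114.78 − 59.645 = 55.135 kPa.
Stress increase at mid-clay by the 2:1 spreading method:
Δσ = qB/(B+z) = 126×1.5/(1.5+6.3) = 24.231 kPa
Final effective stress: σ'_f = 55.135 + 24.231 = 79.366 kPa.
σ'_f = 79.366 ≤ σ'_p = 91.3 kPa, so the clay remains overconsolidated and only the recompression index applies:
S_c = C_r·H/(1+e₀)·log₁₀(σ'_f/σ'_0) = 0.054×6/2.19×log₁₀(79.366/55.135)
    = 0.14794 × 0.15821 = 0.02341 m

S_c ≈ 23.4 mm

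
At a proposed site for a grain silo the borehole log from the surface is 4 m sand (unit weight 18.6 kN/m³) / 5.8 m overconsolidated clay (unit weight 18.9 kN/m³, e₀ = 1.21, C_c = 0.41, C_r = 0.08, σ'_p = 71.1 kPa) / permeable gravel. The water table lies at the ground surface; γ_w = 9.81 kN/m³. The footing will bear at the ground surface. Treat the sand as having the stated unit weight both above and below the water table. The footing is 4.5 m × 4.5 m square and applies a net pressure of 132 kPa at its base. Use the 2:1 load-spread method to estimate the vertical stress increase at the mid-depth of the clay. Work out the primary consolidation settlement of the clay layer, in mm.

S_c ≈ 80.4 mm

Mid-depth of clay below the ground surface: z = 4 + 5.8/2 = 6.9 m.
Total vertical stress at mid-clay: σ_v = 18.6×4 + 18.9×2.9 = 129.21 kPa.
Pore pressure: u = 9.81×(6.9 − 0) = 67.689 kPa.
Initial effective stress: σ'_0 = σ_v − u = 129.21 − 67.689 = 61.521 kPa.
Stress increase at mid-clay by the 2:1 spreading method:
Δσ = qBL/((B+z)(L+z)) = 132×4.5×4.5/((4.5+6.9)(4.5+6.9)) = 20.568 kPa
Final effective stress: σ'_f = 61.521 + 20.568 = 82.089 kPa.
σ'_f = 82.089 > σ'_p = 71.1 kPa, so the stress path crosses the preconsolidation pressure — recompression up to σ'_p, then virgin compression beyond:
S_c = H/(1+e₀)·[C_r·log₁₀(σ'_p/σ'_0) + C_c·log₁₀(σ'_f/σ'_p)]
    = 5.8/2.21 × [0.08×log₁₀(71.1/61.521) + 0.41×log₁₀(82.089/71.1)]
    = 2.6244 × [0.0050277 + 0.02559] = 0.08035 m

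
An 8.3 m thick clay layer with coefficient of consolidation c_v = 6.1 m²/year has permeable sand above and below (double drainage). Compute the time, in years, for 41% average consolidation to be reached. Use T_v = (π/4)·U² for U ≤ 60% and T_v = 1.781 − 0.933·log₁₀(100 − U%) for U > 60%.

t ≈ 0.373 years

Drainage path length: H_d = H/2 = 4.15 m (double drainage).
U ≤ 60%: T_v = (π/4)·U² = (π/4)×0.41² = 0.13203.
t = T_v·H_d²/c_v = 0.13203×4.15²/6.1 = 0.3728 years.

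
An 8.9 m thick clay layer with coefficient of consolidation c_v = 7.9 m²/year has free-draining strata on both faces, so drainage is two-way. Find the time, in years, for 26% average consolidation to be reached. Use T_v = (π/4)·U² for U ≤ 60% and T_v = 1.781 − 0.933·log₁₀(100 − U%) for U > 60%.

Drainage path length: H_d = H/2 = 4.45 m (double drainage).
U ≤ 60%: T_v = (π/4)·U² = (π/4)×0.26² = 0.053093.
t = T_v·H_d²/c_v = 0.053093×4.45²/7.9 = 0.1331 years.

t ≈ 0.133 years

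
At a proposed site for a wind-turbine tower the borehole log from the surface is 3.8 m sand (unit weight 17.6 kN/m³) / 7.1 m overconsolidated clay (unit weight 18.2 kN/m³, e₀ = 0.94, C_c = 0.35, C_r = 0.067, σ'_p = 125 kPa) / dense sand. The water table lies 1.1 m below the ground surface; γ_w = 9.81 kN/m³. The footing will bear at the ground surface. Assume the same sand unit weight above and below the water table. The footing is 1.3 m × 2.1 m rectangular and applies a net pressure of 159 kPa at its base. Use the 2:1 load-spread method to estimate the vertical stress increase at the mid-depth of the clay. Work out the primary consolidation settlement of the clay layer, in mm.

Mid-depth of clay below the ground surface: z = 3.8 + 7.1/2 = 7.35 m.
Total vertical stress at mid-clay: σ_v = 17.6×3.8 + 18.2×3.55 = 131.49 kPa.
Pore pressure: u = 9.81×(7.35 − 1.1) = 61.312 kPa.
Initial effective stress: σ'_0 = σ_v − u = 131.49 − 61.312 = 70.178 kPa.
Stress increase at mid-clay by the 2:1 spreading method:
Δσ = qBL/((B+z)(L+z)) = 159×1.3×2.1/((1.3+7.35)(2.1+7.35)) = 5.3102 kPa
Final effective stress: σ'_f = 70.178 + 5.3102 = 75.488 kPa.
σ'_f = 75.488 ≤ σ'_p = 125 kPa, so the clay remains overconsolidated and only the recompression index applies:
S_c = C_r·H/(1+e₀)·log₁₀(σ'_f/σ'_0) = 0.067×7.1/1.94×log₁₀(75.488/70.178)
    = 0.24521 × 0.031677 = 0.007767 m

S_c ≈ 7.77 mm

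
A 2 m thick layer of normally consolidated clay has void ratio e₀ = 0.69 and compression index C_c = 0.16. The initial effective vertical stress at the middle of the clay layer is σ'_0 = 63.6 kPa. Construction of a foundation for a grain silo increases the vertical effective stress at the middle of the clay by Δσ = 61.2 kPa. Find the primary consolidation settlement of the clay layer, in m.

S_c ≈ 0.0554 m

Final effective stress: σ'_f = σ'_0 + Δσ = 63.6 + 61.2 = 124.8 kPa.
Normally consolidated clay, so the full stress increment lies on the virgin compression line:
S_c = C_c·H/(1+e₀)·log₁₀(σ'_f/σ'_0) = 0.16×2/(1+0.69)×log₁₀(124.8/63.6)
    = 0.18935 × 0.29276 = 0.05543 m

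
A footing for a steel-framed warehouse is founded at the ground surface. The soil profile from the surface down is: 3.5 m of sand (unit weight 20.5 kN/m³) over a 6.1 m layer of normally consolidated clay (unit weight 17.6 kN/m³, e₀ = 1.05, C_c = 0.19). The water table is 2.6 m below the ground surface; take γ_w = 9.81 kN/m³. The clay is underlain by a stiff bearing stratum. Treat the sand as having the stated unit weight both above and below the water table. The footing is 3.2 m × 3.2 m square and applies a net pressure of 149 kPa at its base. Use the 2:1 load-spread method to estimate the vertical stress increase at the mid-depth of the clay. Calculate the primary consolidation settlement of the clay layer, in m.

S_c ≈ 0.0417 m

Mid-depth of clay below the ground surface: z = 3.5 + 6.1/2 = 6.55 m.
Total vertical stress at mid-clay: σ_v = 20.5×3.5 + 17.6×3.05 = 125.43 kPa.
Pore pressure: u = 9.81×(6.55 − 2.6) = 38.75 kPa.
Initial effective stress: σ'_0 = σ_v − u = 125.43 − 38.75 = 86.68 kPa.
Stress increase at mid-clay by the 2:1 spreading method:
Δσ = qBL/((B+z)(L+z)) = 149×3.2×3.2/((3.2+6.55)(3.2+6.55)) = 16.05 kPa
Final effective stress: σ'_f = σ'_0 + Δσ = 86.68 + 16.05 = 102.73 kPa.
Normally consolidated clay, so the full stress increment lies on the virgin compression line:
S_c = C_c·H/(1+e₀)·log₁₀(σ'_f/σ'_0) = 0.19×6.1/(1+1.05)×log₁₀(102.73/86.68)
    = 0.56537 × 0.073778 = 0.04171 m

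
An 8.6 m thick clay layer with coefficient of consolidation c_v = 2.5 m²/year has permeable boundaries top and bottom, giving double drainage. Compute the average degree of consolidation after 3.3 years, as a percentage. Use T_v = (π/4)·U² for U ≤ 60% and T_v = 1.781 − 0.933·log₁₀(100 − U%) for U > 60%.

Drainage path length: H_d = H/2 = 4.3 m (double drainage).
T_v = c_v·t/H_d² = 2.5×3.3/4.3² = 0.44619.
T_v = 0.44619 corresponds to the U > 60% branch:
U = 1 − 10^((1.781 − T_v)/0.933)/100 = 0.7304

U ≈ 73 %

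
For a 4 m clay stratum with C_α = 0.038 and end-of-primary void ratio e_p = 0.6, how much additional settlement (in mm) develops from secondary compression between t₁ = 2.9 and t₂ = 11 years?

S_s ≈ 55 mm

Secondary compression: S_s = C_α·H/(1+e_p)·log₁₀(t₂/t₁)
S_s = 0.038×4/(1+0.6)×log₁₀(11/2.9)
    = 0.095 × 0.579 = 0.055 m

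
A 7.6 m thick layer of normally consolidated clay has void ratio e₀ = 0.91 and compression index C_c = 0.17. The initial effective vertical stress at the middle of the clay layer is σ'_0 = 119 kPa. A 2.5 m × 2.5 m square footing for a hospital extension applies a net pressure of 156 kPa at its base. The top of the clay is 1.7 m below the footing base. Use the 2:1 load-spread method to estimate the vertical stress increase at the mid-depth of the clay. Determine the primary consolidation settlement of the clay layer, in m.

S_c ≈ 0.0354 m

Mid-depth of clay below the footing base: z = 1.7 + 7.6/2 = 5.5 m.
Stress increase at mid-clay by the 2:1 spreading method:
Δσ = qBL/((B+z)(L+z)) = 156×2.5×2.5/((2.5+5.5)(2.5+5.5)) = 15.234 kPa
Final effective stress: σ'_f = σ'_0 + Δσ = 119 + 15.234 = 134.23 kPa.
Normally consolidated clay, so the full stress increment lies on the virgin compression line:
S_c = C_c·H/(1+e₀)·log₁₀(σ'_f/σ'_0) = 0.17×7.6/(1+0.91)×log₁₀(134.23/119)
    = 0.67644 × 0.052303 = 0.03538 m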